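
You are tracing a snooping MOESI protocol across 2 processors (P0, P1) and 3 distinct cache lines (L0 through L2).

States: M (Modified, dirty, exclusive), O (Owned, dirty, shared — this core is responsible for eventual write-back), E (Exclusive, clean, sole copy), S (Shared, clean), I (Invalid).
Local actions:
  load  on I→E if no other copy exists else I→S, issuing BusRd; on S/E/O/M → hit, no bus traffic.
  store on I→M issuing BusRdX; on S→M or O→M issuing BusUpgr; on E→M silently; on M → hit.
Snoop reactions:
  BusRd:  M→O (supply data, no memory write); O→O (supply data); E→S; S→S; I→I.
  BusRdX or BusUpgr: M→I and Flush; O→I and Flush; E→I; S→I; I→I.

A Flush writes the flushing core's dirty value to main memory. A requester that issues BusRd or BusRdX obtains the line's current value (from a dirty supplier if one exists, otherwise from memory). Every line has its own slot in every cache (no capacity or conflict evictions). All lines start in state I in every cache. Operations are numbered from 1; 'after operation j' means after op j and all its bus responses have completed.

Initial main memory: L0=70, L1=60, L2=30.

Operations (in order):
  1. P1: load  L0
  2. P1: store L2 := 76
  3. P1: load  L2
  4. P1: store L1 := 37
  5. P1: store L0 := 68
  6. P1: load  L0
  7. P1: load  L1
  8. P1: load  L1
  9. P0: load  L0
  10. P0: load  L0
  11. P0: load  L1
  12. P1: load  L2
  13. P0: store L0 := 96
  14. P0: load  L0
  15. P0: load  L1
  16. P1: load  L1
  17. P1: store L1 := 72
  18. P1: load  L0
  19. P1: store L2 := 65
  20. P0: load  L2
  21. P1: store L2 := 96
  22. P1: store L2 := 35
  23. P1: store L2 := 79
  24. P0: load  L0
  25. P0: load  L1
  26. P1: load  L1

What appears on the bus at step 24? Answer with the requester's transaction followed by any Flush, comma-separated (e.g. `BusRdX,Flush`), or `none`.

bus = none

  op1 P1: load  L0 → I/E on L0; bus BusRd; mem=70
  op2 P1: store L2 := 76 → I/M on L2; bus BusRdX; mem=30
  op3 P1: load  L2 → I/M on L2; bus (none); mem=30
  op4 P1: store L1 := 37 → I/M on L1; bus BusRdX; mem=60
  op5 P1: store L0 := 68 → I/M on L0; bus (none); mem=70
  op6 P1: load  L0 → I/M on L0; bus (none); mem=70
  op7 P1: load  L1 → I/M on L1; bus (none); mem=60
  op8 P1: load  L1 → I/M on L1; bus (none); mem=60
  op9 P0: load  L0 → S/O on L0; bus BusRd; mem=70
  op10 P0: load  L0 → S/O on L0; bus (none); mem=70
  op11 P0: load  L1 → S/O on L1; bus BusRd; mem=60
  op12 P1: load  L2 → I/M on L2; bus (none); mem=30
  op13 P0: store L0 := 96 → M/I on L0; bus BusUpgr Flush; mem=68
  op14 P0: load  L0 → M/I on L0; bus (none); mem=68
  op15 P0: load  L1 → S/O on L1; bus (none); mem=60
  op16 P1: load  L1 → S/O on L1; bus (none); mem=60
  op17 P1: store L1 := 72 → I/M on L1; bus BusUpgr; mem=60
  op18 P1: load  L0 → O/S on L0; bus BusRd; mem=68
  op19 P1: store L2 := 65 → I/M on L2; bus (none); mem=30
  op20 P0: load  L2 → S/O on L2; bus BusRd; mem=30
  op21 P1: store L2 := 96 → I/M on L2; bus BusUpgr; mem=30
  op22 P1: store L2 := 35 → I/M on L2; bus (none); mem=30
  op23 P1: store L2 := 79 → I/M on L2; bus (none); mem=30
  op24 P0: load  L0 → O/S on L0; bus (none); mem=68
  op25 P0: load  L1 → S/O on L1; bus BusRd; mem=60
  op26 P1: load  L1 → S/O on L1; bus (none); mem=60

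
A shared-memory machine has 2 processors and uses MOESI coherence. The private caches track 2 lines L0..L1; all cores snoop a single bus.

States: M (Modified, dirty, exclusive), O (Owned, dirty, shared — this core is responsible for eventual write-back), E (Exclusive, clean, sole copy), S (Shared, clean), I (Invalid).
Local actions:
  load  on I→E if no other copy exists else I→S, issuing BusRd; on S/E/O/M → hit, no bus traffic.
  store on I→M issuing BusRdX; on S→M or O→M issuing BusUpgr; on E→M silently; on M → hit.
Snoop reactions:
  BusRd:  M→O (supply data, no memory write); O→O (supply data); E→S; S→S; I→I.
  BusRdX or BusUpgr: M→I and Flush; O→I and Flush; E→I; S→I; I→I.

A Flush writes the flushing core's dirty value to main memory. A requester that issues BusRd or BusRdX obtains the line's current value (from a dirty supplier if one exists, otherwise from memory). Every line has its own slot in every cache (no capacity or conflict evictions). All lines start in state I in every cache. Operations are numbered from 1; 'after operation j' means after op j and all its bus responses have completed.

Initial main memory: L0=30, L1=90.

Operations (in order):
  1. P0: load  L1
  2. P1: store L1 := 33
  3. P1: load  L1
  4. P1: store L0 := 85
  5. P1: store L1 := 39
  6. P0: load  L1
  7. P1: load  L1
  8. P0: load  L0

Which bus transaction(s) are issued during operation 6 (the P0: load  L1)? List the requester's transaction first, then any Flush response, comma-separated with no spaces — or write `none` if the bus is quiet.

bus = BusRd

[1] P0: load  L1 | P0:E(90), P1:I | bus: BusRd
[2] P1: store L1 := 33 | P0:I, P1:M(33) | bus: BusRdX
[3] P1: load  L1 | P0:I, P1:M(33) | bus: none
[4] P1: store L0 := 85 | P0:I, P1:M(85) | bus: BusRdX
[5] P1: store L1 := 39 | P0:I, P1:M(39) | bus: none
[6] P0: load  L1 | P0:S(39), P1:O(39) | bus: BusRd
[7] P1: load  L1 | P0:S(39), P1:O(39) | bus: none
[8] P0: load  L0 | P0:S(85), P1:O(85) | bus: BusRd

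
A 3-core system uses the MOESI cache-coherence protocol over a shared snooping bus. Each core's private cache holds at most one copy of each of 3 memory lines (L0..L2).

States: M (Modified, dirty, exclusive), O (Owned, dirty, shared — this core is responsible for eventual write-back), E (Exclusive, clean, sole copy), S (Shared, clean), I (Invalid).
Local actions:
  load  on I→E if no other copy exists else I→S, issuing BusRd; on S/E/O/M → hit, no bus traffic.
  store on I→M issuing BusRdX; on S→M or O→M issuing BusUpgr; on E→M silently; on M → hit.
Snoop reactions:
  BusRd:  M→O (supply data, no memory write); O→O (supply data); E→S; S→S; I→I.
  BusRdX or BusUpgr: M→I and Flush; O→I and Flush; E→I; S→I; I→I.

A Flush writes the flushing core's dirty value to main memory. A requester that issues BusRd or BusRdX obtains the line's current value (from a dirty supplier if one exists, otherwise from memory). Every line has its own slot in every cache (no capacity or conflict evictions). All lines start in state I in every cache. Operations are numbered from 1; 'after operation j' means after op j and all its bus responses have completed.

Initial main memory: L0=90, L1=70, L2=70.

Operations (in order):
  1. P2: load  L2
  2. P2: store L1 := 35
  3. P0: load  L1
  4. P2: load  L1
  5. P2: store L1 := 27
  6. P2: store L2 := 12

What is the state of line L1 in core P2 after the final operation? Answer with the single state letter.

[1] P2: load  L2 | P0:I, P1:I, P2:E(70) | bus: BusRd
[2] P2: store L1 := 35 | P0:I, P1:I, P2:M(35) | bus: BusRdX
[3] P0: load  L1 | P0:S(35), P1:I, P2:O(35) | bus: BusRd
[4] P2: load  L1 | P0:S(35), P1:I, P2:O(35) | bus: none
[5] P2: store L1 := 27 | P0:I, P1:I, P2:M(27) | bus: BusUpgr
[6] P2: store L2 := 12 | P0:I, P1:I, P2:M(12) | bus: none

state = M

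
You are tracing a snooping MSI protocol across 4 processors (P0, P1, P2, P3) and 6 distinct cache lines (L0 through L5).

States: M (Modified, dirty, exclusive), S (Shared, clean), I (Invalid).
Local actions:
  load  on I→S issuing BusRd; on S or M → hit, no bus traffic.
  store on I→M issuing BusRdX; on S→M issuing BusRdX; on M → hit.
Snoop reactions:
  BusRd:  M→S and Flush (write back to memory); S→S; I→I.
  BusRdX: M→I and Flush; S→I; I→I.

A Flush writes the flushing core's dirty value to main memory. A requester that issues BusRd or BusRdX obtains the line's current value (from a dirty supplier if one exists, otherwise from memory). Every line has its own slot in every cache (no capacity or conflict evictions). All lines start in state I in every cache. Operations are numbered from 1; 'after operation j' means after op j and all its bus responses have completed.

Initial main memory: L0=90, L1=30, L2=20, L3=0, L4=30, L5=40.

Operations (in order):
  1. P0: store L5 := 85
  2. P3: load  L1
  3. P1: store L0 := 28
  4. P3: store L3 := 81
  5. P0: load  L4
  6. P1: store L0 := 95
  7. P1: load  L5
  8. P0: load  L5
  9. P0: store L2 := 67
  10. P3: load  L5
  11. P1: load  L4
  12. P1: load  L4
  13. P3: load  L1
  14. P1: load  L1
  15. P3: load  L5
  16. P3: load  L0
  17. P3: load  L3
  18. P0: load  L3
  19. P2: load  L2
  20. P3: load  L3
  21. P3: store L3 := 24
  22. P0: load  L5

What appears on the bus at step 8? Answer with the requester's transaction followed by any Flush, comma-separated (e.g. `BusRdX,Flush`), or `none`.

[1] P0: store L5 := 85 | P0:M(85), P1:I, P2:I, P3:I | bus: BusRdX
[2] P3: load  L1 | P0:I, P1:I, P2:I, P3:S(30) | bus: BusRd
[3] P1: store L0 := 28 | P0:I, P1:M(28), P2:I, P3:I | bus: BusRdX
[4] P3: store L3 := 81 | P0:I, P1:I, P2:I, P3:M(81) | bus: BusRdX
[5] P0: load  L4 | P0:S(30), P1:I, P2:I, P3:I | bus: BusRd
[6] P1: store L0 := 95 | P0:I, P1:M(95), P2:I, P3:I | bus: none
[7] P1: load  L5 | P0:S(85), P1:S(85), P2:I, P3:I | bus: BusRd,Flush
[8] P0: load  L5 | P0:S(85), P1:S(85), P2:I, P3:I | bus: none
[9] P0: store L2 := 67 | P0:M(67), P1:I, P2:I, P3:I | bus: BusRdX
[10] P3: load  L5 | P0:S(85), P1:S(85), P2:I, P3:S(85) | bus: BusRd
[11] P1: load  L4 | P0:S(30), P1:S(30), P2:I, P3:I | bus: BusRd
[12] P1: load  L4 | P0:S(30), P1:S(30), P2:I, P3:I | bus: none
[13] P3: load  L1 | P0:I, P1:I, P2:I, P3:S(30) | bus: none
[14] P1: load  L1 | P0:I, P1:S(30), P2:I, P3:S(30) | bus: BusRd
[15] P3: load  L5 | P0:S(85), P1:S(85), P2:I, P3:S(85) | bus: none
[16] P3: load  L0 | P0:I, P1:S(95), P2:I, P3:S(95) | bus: BusRd,Flush
[17] P3: load  L3 | P0:I, P1:I, P2:I, P3:M(81) | bus: none
[18] P0: load  L3 | P0:S(81), P1:I, P2:I, P3:S(81) | bus: BusRd,Flush
[19] P2: load  L2 | P0:S(67), P1:I, P2:S(67), P3:I | bus: BusRd,Flush
[20] P3: load  L3 | P0:S(81), P1:I, P2:I, P3:S(81) | bus: none
[21] P3: store L3 := 24 | P0:I, P1:I, P2:I, P3:M(24) | bus: BusRdX
[22] P0: load  L5 | P0:S(85), P1:S(85), P2:I, P3:S(85) | bus: none

bus = none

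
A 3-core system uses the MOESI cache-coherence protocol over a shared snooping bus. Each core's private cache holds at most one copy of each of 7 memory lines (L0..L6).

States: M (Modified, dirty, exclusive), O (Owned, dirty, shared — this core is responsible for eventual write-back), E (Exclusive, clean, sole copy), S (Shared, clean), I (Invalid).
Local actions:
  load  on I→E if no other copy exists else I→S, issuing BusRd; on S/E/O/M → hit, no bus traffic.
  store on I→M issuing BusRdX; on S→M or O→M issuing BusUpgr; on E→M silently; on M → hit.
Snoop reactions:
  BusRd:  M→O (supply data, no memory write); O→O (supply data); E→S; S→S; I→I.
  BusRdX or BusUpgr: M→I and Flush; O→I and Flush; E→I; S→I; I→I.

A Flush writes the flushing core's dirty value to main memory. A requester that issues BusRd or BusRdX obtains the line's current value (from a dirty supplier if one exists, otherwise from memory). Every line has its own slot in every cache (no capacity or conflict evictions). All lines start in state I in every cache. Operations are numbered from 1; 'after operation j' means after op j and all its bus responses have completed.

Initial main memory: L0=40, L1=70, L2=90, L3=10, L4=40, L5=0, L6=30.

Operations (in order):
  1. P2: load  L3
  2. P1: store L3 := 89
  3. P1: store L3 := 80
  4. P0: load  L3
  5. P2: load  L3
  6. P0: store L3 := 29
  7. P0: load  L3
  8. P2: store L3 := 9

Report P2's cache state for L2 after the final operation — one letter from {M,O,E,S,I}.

state = I

1. P2: load  L3  bus=[BusRd]  L3: P0=I P1=I P2=E  mem[L3]=10
2. P1: store L3 := 89  bus=[BusRdX]  L3: P0=I P1=M P2=I  mem[L3]=10
3. P1: store L3 := 80  bus=[-]  L3: P0=I P1=M P2=I  mem[L3]=10
4. P0: load  L3  bus=[BusRd]  L3: P0=S P1=O P2=I  mem[L3]=10
5. P2: load  L3  bus=[BusRd]  L3: P0=S P1=O P2=S  mem[L3]=10
6. P0: store L3 := 29  bus=[BusUpgr,Flush]  L3: P0=M P1=I P2=I  mem[L3]=80
7. P0: load  L3  bus=[-]  L3: P0=M P1=I P2=I  mem[L3]=80
8. P2: store L3 := 9  bus=[BusRdX,Flush]  L3: P0=I P1=I P2=M  mem[L3]=29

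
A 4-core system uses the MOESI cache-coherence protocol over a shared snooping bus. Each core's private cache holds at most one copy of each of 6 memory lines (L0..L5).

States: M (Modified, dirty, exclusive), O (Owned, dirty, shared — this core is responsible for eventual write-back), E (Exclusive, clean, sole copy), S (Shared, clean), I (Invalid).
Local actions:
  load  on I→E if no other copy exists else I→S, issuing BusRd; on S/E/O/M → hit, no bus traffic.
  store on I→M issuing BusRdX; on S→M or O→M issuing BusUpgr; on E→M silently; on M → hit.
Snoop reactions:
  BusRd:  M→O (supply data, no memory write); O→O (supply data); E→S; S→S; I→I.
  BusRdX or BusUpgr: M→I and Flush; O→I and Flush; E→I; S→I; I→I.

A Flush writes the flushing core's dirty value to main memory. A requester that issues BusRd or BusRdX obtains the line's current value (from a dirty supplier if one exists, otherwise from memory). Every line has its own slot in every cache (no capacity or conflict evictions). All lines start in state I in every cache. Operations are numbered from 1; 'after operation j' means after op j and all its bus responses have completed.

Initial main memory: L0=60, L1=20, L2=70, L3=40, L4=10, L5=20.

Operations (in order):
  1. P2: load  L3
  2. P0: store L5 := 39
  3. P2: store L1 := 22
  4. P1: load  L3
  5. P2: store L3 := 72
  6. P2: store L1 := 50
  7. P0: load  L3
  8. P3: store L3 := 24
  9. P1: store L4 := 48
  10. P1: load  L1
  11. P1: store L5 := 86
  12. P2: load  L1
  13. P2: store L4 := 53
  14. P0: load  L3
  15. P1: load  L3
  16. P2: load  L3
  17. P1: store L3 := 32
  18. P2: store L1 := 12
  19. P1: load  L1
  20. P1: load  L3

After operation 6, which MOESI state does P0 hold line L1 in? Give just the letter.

[1] P2: load  L3 | P0:I, P1:I, P2:E(40), P3:I | bus: BusRd
[2] P0: store L5 := 39 | P0:M(39), P1:I, P2:I, P3:I | bus: BusRdX
[3] P2: store L1 := 22 | P0:I, P1:I, P2:M(22), P3:I | bus: BusRdX
[4] P1: load  L3 | P0:I, P1:S(40), P2:S(40), P3:I | bus: BusRd
[5] P2: store L3 := 72 | P0:I, P1:I, P2:M(72), P3:I | bus: BusUpgr
[6] P2: store L1 := 50 | P0:I, P1:I, P2:M(50), P3:I | bus: none
[7] P0: load  L3 | P0:S(72), P1:I, P2:O(72), P3:I | bus: BusRd
[8] P3: store L3 := 24 | P0:I, P1:I, P2:I, P3:M(24) | bus: BusRdX,Flush
[9] P1: store L4 := 48 | P0:I, P1:M(48), P2:I, P3:I | bus: BusRdX
[10] P1: load  L1 | P0:I, P1:S(50), P2:O(50), P3:I | bus: BusRd
[11] P1: store L5 := 86 | P0:I, P1:M(86), P2:I, P3:I | bus: BusRdX,Flush
[12] P2: load  L1 | P0:I, P1:S(50), P2:O(50), P3:I | bus: none
[13] P2: store L4 := 53 | P0:I, P1:I, P2:M(53), P3:I | bus: BusRdX,Flush
[14] P0: load  L3 | P0:S(24), P1:I, P2:I, P3:O(24) | bus: BusRd
[15] P1: load  L3 | P0:S(24), P1:S(24), P2:I, P3:O(24) | bus: BusRd
[16] P2: load  L3 | P0:S(24), P1:S(24), P2:S(24), P3:O(24) | bus: BusRd
[17] P1: store L3 := 32 | P0:I, P1:M(32), P2:I, P3:I | bus: BusUpgr,Flush
[18] P2: store L1 := 12 | P0:I, P1:I, P2:M(12), P3:I | bus: BusUpgr
[19] P1: load  L1 | P0:I, P1:S(12), P2:O(12), P3:I | bus: BusRd
[20] P1: load  L3 | P0:I, P1:M(32), P2:I, P3:I | bus: none

state = I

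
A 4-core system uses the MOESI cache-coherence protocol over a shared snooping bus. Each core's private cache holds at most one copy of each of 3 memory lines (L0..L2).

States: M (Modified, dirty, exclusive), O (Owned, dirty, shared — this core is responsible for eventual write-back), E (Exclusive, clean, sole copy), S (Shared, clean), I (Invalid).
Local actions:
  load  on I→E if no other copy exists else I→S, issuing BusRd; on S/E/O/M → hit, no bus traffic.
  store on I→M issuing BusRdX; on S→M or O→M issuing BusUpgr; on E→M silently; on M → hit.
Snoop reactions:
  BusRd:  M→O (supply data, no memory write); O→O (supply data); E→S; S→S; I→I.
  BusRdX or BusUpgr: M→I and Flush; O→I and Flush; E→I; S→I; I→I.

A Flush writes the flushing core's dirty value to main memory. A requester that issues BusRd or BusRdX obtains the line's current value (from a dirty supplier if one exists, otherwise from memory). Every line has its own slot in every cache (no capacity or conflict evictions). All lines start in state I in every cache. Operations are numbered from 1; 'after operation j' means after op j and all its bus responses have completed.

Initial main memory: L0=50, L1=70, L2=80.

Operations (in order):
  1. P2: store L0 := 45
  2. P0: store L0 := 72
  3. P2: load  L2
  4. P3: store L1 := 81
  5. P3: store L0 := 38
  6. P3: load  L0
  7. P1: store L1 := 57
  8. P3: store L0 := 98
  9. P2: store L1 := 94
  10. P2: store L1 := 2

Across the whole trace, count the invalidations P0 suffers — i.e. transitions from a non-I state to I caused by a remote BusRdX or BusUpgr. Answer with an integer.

1. P2: store L0 := 45  bus=[BusRdX]  L0: P0=I P1=I P2=M P3=I  mem[L0]=50
2. P0: store L0 := 72  bus=[BusRdX,Flush]  L0: P0=M P1=I P2=I P3=I  mem[L0]=45
3. P2: load  L2  bus=[BusRd]  L2: P0=I P1=I P2=E P3=I  mem[L2]=80
4. P3: store L1 := 81  bus=[BusRdX]  L1: P0=I P1=I P2=I P3=M  mem[L1]=70
5. P3: store L0 := 38  bus=[BusRdX,Flush]  L0: P0=I P1=I P2=I P3=M  mem[L0]=72
6. P3: load  L0  bus=[-]  L0: P0=I P1=I P2=I P3=M  mem[L0]=72
7. P1: store L1 := 57  bus=[BusRdX,Flush]  L1: P0=I P1=M P2=I P3=I  mem[L1]=81
8. P3: store L0 := 98  bus=[-]  L0: P0=I P1=I P2=I P3=M  mem[L0]=72
9. P2: store L1 := 94  bus=[BusRdX,Flush]  L1: P0=I P1=I P2=M P3=I  mem[L1]=57
10. P2: store L1 := 2  bus=[-]  L1: P0=I P1=I P2=M P3=I  mem[L1]=57

invalidations = 1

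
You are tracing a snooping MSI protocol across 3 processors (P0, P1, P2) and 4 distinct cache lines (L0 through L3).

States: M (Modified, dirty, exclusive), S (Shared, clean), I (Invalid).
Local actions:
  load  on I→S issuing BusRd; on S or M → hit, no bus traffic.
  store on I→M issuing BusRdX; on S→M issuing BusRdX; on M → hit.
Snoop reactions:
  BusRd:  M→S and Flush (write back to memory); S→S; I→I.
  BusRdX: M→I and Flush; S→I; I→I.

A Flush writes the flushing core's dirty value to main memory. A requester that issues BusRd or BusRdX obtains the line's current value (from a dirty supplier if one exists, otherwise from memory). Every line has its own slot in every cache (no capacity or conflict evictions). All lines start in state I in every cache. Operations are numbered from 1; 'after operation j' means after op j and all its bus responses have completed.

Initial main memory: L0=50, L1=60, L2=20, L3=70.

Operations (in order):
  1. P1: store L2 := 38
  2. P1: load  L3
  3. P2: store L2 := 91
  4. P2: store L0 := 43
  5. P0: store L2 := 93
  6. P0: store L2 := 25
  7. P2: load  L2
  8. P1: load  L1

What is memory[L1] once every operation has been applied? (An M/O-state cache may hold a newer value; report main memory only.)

step 1: P1: store L2 := 38  ⟶  IMI  (L2)  txn=BusRdX  M[L2]=20
step 2: P1: load  L3  ⟶  ISI  (L3)  txn=BusRd  M[L3]=70
step 3: P2: store L2 := 91  ⟶  IIM  (L2)  txn=BusRdX+Flush  M[L2]=38
step 4: P2: store L0 := 43  ⟶  IIM  (L0)  txn=BusRdX  M[L0]=50
step 5: P0: store L2 := 93  ⟶  MII  (L2)  txn=BusRdX+Flush  M[L2]=91
step 6: P0: store L2 := 25  ⟶  MII  (L2)  txn=∅  M[L2]=91
step 7: P2: load  L2  ⟶  SIS  (L2)  txn=BusRd+Flush  M[L2]=25
step 8: P1: load  L1  ⟶  ISI  (L1)  txn=BusRd  M[L1]=60

memory[L1] = 60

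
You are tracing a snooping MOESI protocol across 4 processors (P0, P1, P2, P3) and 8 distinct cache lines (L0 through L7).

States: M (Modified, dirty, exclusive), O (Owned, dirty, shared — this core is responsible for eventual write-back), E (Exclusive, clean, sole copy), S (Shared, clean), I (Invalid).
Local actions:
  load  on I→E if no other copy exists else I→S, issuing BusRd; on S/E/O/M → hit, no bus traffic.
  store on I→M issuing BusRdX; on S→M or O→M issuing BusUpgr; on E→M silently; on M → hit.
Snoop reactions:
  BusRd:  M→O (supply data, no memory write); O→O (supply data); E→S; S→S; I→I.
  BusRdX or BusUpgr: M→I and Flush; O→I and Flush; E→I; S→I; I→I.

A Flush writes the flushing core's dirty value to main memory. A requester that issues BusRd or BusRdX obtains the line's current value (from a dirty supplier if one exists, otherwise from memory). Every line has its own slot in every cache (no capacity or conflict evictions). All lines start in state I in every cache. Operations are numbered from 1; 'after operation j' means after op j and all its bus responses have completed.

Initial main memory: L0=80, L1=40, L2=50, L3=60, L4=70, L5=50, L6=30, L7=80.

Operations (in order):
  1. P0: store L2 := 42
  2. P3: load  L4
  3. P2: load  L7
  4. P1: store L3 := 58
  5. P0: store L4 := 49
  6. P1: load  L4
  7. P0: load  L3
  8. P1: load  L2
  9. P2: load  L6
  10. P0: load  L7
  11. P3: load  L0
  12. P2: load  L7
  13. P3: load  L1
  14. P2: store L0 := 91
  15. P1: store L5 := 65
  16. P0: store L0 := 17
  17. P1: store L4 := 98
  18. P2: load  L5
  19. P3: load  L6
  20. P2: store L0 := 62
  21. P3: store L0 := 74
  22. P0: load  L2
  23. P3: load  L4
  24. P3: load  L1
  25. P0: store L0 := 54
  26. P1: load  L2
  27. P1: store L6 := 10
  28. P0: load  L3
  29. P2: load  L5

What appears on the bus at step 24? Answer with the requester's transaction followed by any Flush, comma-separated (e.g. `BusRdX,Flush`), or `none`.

bus = none

1. P0: store L2 := 42  bus=[BusRdX]  L2: P0=M P1=I P2=I P3=I  mem[L2]=50
2. P3: load  L4  bus=[BusRd]  L4: P0=I P1=I P2=I P3=E  mem[L4]=70
3. P2: load  L7  bus=[BusRd]  L7: P0=I P1=I P2=E P3=I  mem[L7]=80
4. P1: store L3 := 58  bus=[BusRdX]  L3: P0=I P1=M P2=I P3=I  mem[L3]=60
5. P0: store L4 := 49  bus=[BusRdX]  L4: P0=M P1=I P2=I P3=I  mem[L4]=70
6. P1: load  L4  bus=[BusRd]  L4: P0=O P1=S P2=I P3=I  mem[L4]=70
7. P0: load  L3  bus=[BusRd]  L3: P0=S P1=O P2=I P3=I  mem[L3]=60
8. P1: load  L2  bus=[BusRd]  L2: P0=O P1=S P2=I P3=I  mem[L2]=50
9. P2: load  L6  bus=[BusRd]  L6: P0=I P1=I P2=E P3=I  mem[L6]=30
10. P0: load  L7  bus=[BusRd]  L7: P0=S P1=I P2=S P3=I  mem[L7]=80
11. P3: load  L0  bus=[BusRd]  L0: P0=I P1=I P2=I P3=E  mem[L0]=80
12. P2: load  L7  bus=[-]  L7: P0=S P1=I P2=S P3=I  mem[L7]=80
13. P3: load  L1  bus=[BusRd]  L1: P0=I P1=I P2=I P3=E  mem[L1]=40
14. P2: store L0 := 91  bus=[BusRdX]  L0: P0=I P1=I P2=M P3=I  mem[L0]=80
15. P1: store L5 := 65  bus=[BusRdX]  L5: P0=I P1=M P2=I P3=I  mem[L5]=50
16. P0: store L0 := 17  bus=[BusRdX,Flush]  L0: P0=M P1=I P2=I P3=I  mem[L0]=91
17. P1: store L4 := 98  bus=[BusUpgr,Flush]  L4: P0=I P1=M P2=I P3=I  mem[L4]=49
18. P2: load  L5  bus=[BusRd]  L5: P0=I P1=O P2=S P3=I  mem[L5]=50
19. P3: load  L6  bus=[BusRd]  L6: P0=I P1=I P2=S P3=S  mem[L6]=30
20. P2: store L0 := 62  bus=[BusRdX,Flush]  L0: P0=I P1=I P2=M P3=I  mem[L0]=17
21. P3: store L0 := 74  bus=[BusRdX,Flush]  L0: P0=I P1=I P2=I P3=M  mem[L0]=62
22. P0: load  L2  bus=[-]  L2: P0=O P1=S P2=I P3=I  mem[L2]=50
23. P3: load  L4  bus=[BusRd]  L4: P0=I P1=O P2=I P3=S  mem[L4]=49
24. P3: load  L1  bus=[-]  L1: P0=I P1=I P2=I P3=E  mem[L1]=40
25. P0: store L0 := 54  bus=[BusRdX,Flush]  L0: P0=M P1=I P2=I P3=I  mem[L0]=74
26. P1: load  L2  bus=[-]  L2: P0=O P1=S P2=I P3=I  mem[L2]=50
27. P1: store L6 := 10  bus=[BusRdX]  L6: P0=I P1=M P2=I P3=I  mem[L6]=30
28. P0: load  L3  bus=[-]  L3: P0=S P1=O P2=I P3=I  mem[L3]=60
29. P2: load  L5  bus=[-]  L5: P0=I P1=O P2=S P3=I  mem[L5]=50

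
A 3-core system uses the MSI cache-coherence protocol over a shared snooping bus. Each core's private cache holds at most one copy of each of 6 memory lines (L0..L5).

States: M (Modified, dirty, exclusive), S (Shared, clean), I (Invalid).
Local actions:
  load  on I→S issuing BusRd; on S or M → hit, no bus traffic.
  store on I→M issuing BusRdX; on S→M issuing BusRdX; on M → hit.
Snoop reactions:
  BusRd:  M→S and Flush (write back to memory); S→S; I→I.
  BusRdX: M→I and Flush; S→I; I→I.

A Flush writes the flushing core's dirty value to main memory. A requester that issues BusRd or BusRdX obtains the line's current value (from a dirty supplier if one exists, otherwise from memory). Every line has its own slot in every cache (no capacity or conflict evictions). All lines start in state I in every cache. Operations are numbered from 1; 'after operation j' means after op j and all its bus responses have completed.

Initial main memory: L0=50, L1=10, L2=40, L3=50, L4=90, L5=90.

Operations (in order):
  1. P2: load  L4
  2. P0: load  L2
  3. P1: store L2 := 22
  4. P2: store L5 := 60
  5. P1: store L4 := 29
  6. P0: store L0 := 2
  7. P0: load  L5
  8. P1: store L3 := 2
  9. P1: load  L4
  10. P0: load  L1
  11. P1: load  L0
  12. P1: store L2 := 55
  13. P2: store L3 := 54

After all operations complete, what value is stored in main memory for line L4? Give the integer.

memory[L4] = 90

  op1 P2: load  L4 → I/I/S on L4; bus BusRd; mem=90
  op2 P0: load  L2 → S/I/I on L2; bus BusRd; mem=40
  op3 P1: store L2 := 22 → I/M/I on L2; bus BusRdX; mem=40
  op4 P2: store L5 := 60 → I/I/M on L5; bus BusRdX; mem=90
  op5 P1: store L4 := 29 → I/M/I on L4; bus BusRdX; mem=90
  op6 P0: store L0 := 2 → M/I/I on L0; bus BusRdX; mem=50
  op7 P0: load  L5 → S/I/S on L5; bus BusRd Flush; mem=60
  op8 P1: store L3 := 2 → I/M/I on L3; bus BusRdX; mem=50
  op9 P1: load  L4 → I/M/I on L4; bus (none); mem=90
  op10 P0: load  L1 → S/I/I on L1; bus BusRd; mem=10
  op11 P1: load  L0 → S/S/I on L0; bus BusRd Flush; mem=2
  op12 P1: store L2 := 55 → I/M/I on L2; bus (none); mem=40
  op13 P2: store L3 := 54 → I/I/M on L3; bus BusRdX Flush; mem=2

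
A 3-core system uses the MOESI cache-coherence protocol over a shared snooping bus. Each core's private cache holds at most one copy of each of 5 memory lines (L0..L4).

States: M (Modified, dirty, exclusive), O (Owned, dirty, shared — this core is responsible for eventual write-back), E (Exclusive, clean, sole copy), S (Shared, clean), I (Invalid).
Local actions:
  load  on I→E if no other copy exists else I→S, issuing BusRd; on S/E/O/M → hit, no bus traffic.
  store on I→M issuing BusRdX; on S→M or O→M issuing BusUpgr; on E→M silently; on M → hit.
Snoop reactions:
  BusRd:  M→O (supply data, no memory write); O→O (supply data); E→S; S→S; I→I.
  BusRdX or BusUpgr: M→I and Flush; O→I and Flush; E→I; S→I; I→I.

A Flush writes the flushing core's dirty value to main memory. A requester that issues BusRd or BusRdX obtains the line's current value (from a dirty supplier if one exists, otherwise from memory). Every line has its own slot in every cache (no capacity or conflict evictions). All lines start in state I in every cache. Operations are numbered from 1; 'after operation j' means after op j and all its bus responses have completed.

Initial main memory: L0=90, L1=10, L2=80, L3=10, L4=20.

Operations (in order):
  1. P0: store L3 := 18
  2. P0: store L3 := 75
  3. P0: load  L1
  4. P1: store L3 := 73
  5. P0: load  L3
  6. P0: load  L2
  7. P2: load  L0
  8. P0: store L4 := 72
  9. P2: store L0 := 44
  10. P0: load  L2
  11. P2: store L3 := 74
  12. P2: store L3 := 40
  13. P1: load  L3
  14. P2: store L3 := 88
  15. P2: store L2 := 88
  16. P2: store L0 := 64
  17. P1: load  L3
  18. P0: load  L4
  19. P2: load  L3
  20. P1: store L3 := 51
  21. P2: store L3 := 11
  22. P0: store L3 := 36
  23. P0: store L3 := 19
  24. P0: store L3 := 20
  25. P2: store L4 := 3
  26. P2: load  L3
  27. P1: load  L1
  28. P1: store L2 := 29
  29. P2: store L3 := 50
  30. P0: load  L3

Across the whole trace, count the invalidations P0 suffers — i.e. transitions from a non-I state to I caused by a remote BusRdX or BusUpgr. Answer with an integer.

invalidations = 5

  op1 P0: store L3 := 18 → M/I/I on L3; bus BusRdX; mem=10
  op2 P0: store L3 := 75 → M/I/I on L3; bus (none); mem=10
  op3 P0: load  L1 → E/I/I on L1; bus BusRd; mem=10
  op4 P1: store L3 := 73 → I/M/I on L3; bus BusRdX Flush; mem=75
  op5 P0: load  L3 → S/O/I on L3; bus BusRd; mem=75
  op6 P0: load  L2 → E/I/I on L2; bus BusRd; mem=80
  op7 P2: load  L0 → I/I/E on L0; bus BusRd; mem=90
  op8 P0: store L4 := 72 → M/I/I on L4; bus BusRdX; mem=20
  op9 P2: store L0 := 44 → I/I/M on L0; bus (none); mem=90
  op10 P0: load  L2 → E/I/I on L2; bus (none); mem=80
  op11 P2: store L3 := 74 → I/I/M on L3; bus BusRdX Flush; mem=73
  op12 P2: store L3 := 40 → I/I/M on L3; bus (none); mem=73
  op13 P1: load  L3 → I/S/O on L3; bus BusRd; mem=73
  op14 P2: store L3 := 88 → I/I/M on L3; bus BusUpgr; mem=73
  op15 P2: store L2 := 88 → I/I/M on L2; bus BusRdX; mem=80
  op16 P2: store L0 := 64 → I/I/M on L0; bus (none); mem=90
  op17 P1: load  L3 → I/S/O on L3; bus BusRd; mem=73
  op18 P0: load  L4 → M/I/I on L4; bus (none); mem=20
  op19 P2: load  L3 → I/S/O on L3; bus (none); mem=73
  op20 P1: store L3 := 51 → I/M/I on L3; bus BusUpgr Flush; mem=88
  op21 P2: store L3 := 11 → I/I/M on L3; bus BusRdX Flush; mem=51
  op22 P0: store L3 := 36 → M/I/I on L3; bus BusRdX Flush; mem=11
  op23 P0: store L3 := 19 → M/I/I on L3; bus (none); mem=11
  op24 P0: store L3 := 20 → M/I/I on L3; bus (none); mem=11
  op25 P2: store L4 := 3 → I/I/M on L4; bus BusRdX Flush; mem=72
  op26 P2: load  L3 → O/I/S on L3; bus BusRd; mem=11
  op27 P1: load  L1 → S/S/I on L1; bus BusRd; mem=10
  op28 P1: store L2 := 29 → I/M/I on L2; bus BusRdX Flush; mem=88
  op29 P2: store L3 := 50 → I/I/M on L3; bus BusUpgr Flush; mem=20
  op30 P0: load  L3 → S/I/O on L3; bus BusRd; mem=20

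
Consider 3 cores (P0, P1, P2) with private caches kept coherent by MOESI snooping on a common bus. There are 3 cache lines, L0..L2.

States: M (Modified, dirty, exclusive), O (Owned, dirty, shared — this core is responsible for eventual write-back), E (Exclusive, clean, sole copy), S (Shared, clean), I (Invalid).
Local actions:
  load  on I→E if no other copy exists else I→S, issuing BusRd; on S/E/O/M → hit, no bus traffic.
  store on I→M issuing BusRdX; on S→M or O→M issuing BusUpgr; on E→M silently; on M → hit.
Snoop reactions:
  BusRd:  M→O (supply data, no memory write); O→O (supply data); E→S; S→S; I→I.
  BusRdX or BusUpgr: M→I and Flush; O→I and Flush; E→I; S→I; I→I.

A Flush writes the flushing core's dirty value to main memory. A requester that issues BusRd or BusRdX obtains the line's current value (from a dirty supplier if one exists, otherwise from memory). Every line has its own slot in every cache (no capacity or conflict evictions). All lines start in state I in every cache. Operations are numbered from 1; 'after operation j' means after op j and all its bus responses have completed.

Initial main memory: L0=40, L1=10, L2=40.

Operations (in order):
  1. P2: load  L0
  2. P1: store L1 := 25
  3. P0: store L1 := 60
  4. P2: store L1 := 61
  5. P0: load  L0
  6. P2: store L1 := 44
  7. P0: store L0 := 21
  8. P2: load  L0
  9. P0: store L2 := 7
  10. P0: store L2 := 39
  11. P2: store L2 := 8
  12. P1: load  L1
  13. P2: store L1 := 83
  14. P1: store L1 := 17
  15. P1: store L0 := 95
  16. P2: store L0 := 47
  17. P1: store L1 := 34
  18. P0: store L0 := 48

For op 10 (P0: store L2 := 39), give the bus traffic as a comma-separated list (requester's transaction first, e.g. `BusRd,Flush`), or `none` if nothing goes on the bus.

bus = none

step 1: P2: load  L0  ⟶  IIE  (L0)  txn=BusRd  M[L0]=40
step 2: P1: store L1 := 25  ⟶  IMI  (L1)  txn=BusRdX  M[L1]=10
step 3: P0: store L1 := 60  ⟶  MII  (L1)  txn=BusRdX+Flush  M[L1]=25
step 4: P2: store L1 := 61  ⟶  IIM  (L1)  txn=BusRdX+Flush  M[L1]=60
step 5: P0: load  L0  ⟶  SIS  (L0)  txn=BusRd  M[L0]=40
step 6: P2: store L1 := 44  ⟶  IIM  (L1)  txn=∅  M[L1]=60
step 7: P0: store L0 := 21  ⟶  MII  (L0)  txn=BusUpgr  M[L0]=40
step 8: P2: load  L0  ⟶  OIS  (L0)  txn=BusRd  M[L0]=40
step 9: P0: store L2 := 7  ⟶  MII  (L2)  txn=BusRdX  M[L2]=40
step 10: P0: store L2 := 39  ⟶  MII  (L2)  txn=∅  M[L2]=40
step 11: P2: store L2 := 8  ⟶  IIM  (L2)  txn=BusRdX+Flush  M[L2]=39
step 12: P1: load  L1  ⟶  ISO  (L1)  txn=BusRd  M[L1]=60
step 13: P2: store L1 := 83  ⟶  IIM  (L1)  txn=BusUpgr  M[L1]=60
step 14: P1: store L1 := 17  ⟶  IMI  (L1)  txn=BusRdX+Flush  M[L1]=83
step 15: P1: store L0 := 95  ⟶  IMI  (L0)  txn=BusRdX+Flush  M[L0]=21
step 16: P2: store L0 := 47  ⟶  IIM  (L0)  txn=BusRdX+Flush  M[L0]=95
step 17: P1: store L1 := 34  ⟶  IMI  (L1)  txn=∅  M[L1]=83
step 18: P0: store L0 := 48  ⟶  MII  (L0)  txn=BusRdX+Flush  M[L0]=47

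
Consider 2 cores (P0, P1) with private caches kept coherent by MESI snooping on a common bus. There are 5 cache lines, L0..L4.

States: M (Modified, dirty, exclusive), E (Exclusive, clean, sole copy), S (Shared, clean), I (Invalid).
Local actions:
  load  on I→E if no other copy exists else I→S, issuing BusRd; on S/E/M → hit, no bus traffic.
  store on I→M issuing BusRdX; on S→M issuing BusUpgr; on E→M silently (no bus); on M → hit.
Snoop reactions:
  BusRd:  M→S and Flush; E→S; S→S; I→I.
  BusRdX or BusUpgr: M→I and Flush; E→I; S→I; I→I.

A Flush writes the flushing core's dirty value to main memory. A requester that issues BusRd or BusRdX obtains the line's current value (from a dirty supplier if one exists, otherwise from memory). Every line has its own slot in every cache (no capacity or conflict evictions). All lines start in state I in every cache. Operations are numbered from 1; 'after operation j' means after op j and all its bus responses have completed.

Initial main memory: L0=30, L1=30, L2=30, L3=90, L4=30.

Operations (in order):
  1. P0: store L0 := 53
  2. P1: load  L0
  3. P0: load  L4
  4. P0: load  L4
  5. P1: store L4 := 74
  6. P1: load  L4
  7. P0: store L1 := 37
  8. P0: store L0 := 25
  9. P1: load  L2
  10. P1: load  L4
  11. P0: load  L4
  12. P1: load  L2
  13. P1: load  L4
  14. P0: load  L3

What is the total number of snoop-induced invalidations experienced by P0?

invalidations = 1

[1] P0: store L0 := 53 | P0:M(53), P1:I | bus: BusRdX
[2] P1: load  L0 | P0:S(53), P1:S(53) | bus: BusRd,Flush
[3] P0: load  L4 | P0:E(30), P1:I | bus: BusRd
[4] P0: load  L4 | P0:E(30), P1:I | bus: none
[5] P1: store L4 := 74 | P0:I, P1:M(74) | bus: BusRdX
[6] P1: load  L4 | P0:I, P1:M(74) | bus: none
[7] P0: store L1 := 37 | P0:M(37), P1:I | bus: BusRdX
[8] P0: store L0 := 25 | P0:M(25), P1:I | bus: BusUpgr
[9] P1: load  L2 | P0:I, P1:E(30) | bus: BusRd
[10] P1: load  L4 | P0:I, P1:M(74) | bus: none
[11] P0: load  L4 | P0:S(74), P1:S(74) | bus: BusRd,Flush
[12] P1: load  L2 | P0:I, P1:E(30) | bus: none
[13] P1: load  L4 | P0:S(74), P1:S(74) | bus: none
[14] P0: load  L3 | P0:E(90), P1:I | bus: BusRd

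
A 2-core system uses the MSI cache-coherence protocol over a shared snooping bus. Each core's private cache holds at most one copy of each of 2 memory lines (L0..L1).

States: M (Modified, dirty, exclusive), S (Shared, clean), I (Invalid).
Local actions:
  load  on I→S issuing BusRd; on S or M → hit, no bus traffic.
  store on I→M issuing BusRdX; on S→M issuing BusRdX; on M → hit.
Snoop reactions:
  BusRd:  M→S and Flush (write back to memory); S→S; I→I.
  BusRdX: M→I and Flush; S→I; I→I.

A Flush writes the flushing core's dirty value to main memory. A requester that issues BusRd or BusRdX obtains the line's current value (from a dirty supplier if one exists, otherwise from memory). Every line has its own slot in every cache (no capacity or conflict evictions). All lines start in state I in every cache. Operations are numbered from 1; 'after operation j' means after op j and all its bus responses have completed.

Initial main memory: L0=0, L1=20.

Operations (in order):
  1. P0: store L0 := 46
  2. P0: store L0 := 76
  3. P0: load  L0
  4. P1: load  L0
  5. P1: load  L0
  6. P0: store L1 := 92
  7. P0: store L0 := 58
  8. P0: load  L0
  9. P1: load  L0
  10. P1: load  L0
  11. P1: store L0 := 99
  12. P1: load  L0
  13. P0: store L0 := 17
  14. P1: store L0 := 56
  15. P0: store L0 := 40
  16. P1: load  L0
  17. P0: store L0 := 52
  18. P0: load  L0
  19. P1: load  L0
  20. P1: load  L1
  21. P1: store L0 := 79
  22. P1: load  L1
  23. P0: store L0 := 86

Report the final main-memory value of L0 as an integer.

memory[L0] = 79

1. P0: store L0 := 46  bus=[BusRdX]  L0: P0=M P1=I  mem[L0]=0
2. P0: store L0 := 76  bus=[-]  L0: P0=M P1=I  mem[L0]=0
3. P0: load  L0  bus=[-]  L0: P0=M P1=I  mem[L0]=0
4. P1: load  L0  bus=[BusRd,Flush]  L0: P0=S P1=S  mem[L0]=76
5. P1: load  L0  bus=[-]  L0: P0=S P1=S  mem[L0]=76
6. P0: store L1 := 92  bus=[BusRdX]  L1: P0=M P1=I  mem[L1]=20
7. P0: store L0 := 58  bus=[BusRdX]  L0: P0=M P1=I  mem[L0]=76
8. P0: load  L0  bus=[-]  L0: P0=M P1=I  mem[L0]=76
9. P1: load  L0  bus=[BusRd,Flush]  L0: P0=S P1=S  mem[L0]=58
10. P1: load  L0  bus=[-]  L0: P0=S P1=S  mem[L0]=58
11. P1: store L0 := 99  bus=[BusRdX]  L0: P0=I P1=M  mem[L0]=58
12. P1: load  L0  bus=[-]  L0: P0=I P1=M  mem[L0]=58
13. P0: store L0 := 17  bus=[BusRdX,Flush]  L0: P0=M P1=I  mem[L0]=99
14. P1: store L0 := 56  bus=[BusRdX,Flush]  L0: P0=I P1=M  mem[L0]=17
15. P0: store L0 := 40  bus=[BusRdX,Flush]  L0: P0=M P1=I  mem[L0]=56
16. P1: load  L0  bus=[BusRd,Flush]  L0: P0=S P1=S  mem[L0]=40
17. P0: store L0 := 52  bus=[BusRdX]  L0: P0=M P1=I  mem[L0]=40
18. P0: load  L0  bus=[-]  L0: P0=M P1=I  mem[L0]=40
19. P1: load  L0  bus=[BusRd,Flush]  L0: P0=S P1=S  mem[L0]=52
20. P1: load  L1  bus=[BusRd,Flush]  L1: P0=S P1=S  mem[L1]=92
21. P1: store L0 := 79  bus=[BusRdX]  L0: P0=I P1=M  mem[L0]=52
22. P1: load  L1  bus=[-]  L1: P0=S P1=S  mem[L1]=92
23. P0: store L0 := 86  bus=[BusRdX,Flush]  L0: P0=M P1=I  mem[L0]=79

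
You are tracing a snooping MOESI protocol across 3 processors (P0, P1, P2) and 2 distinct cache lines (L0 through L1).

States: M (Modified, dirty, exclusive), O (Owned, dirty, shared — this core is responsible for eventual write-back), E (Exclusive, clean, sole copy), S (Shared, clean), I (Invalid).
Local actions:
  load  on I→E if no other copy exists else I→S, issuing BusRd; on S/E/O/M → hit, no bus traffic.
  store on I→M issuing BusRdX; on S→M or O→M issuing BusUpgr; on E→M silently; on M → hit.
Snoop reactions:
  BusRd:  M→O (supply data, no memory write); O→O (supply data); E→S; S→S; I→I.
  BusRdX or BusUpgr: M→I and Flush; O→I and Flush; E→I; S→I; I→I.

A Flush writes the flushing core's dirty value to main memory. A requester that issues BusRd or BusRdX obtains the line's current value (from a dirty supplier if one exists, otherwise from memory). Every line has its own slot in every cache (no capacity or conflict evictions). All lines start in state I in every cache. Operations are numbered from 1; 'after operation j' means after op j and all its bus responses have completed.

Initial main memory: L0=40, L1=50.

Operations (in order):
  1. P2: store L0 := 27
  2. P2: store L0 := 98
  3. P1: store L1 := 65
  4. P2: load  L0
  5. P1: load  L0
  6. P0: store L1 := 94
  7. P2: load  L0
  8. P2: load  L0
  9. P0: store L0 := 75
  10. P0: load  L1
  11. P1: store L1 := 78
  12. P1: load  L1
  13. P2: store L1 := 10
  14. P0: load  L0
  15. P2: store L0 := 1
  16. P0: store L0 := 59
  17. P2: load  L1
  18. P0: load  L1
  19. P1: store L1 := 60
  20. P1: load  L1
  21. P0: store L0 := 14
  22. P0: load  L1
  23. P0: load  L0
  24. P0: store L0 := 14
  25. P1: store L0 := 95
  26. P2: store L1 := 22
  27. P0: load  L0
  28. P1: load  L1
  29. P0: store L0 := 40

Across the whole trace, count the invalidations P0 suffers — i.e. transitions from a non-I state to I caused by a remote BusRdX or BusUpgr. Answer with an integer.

1. P2: store L0 := 27  bus=[BusRdX]  L0: P0=I P1=I P2=M  mem[L0]=40
2. P2: store L0 := 98  bus=[-]  L0: P0=I P1=I P2=M  mem[L0]=40
3. P1: store L1 := 65  bus=[BusRdX]  L1: P0=I P1=M P2=I  mem[L1]=50
4. P2: load  L0  bus=[-]  L0: P0=I P1=I P2=M  mem[L0]=40
5. P1: load  L0  bus=[BusRd]  L0: P0=I P1=S P2=O  mem[L0]=40
6. P0: store L1 := 94  bus=[BusRdX,Flush]  L1: P0=M P1=I P2=I  mem[L1]=65
7. P2: load  L0  bus=[-]  L0: P0=I P1=S P2=O  mem[L0]=40
8. P2: load  L0  bus=[-]  L0: P0=I P1=S P2=O  mem[L0]=40
9. P0: store L0 := 75  bus=[BusRdX,Flush]  L0: P0=M P1=I P2=I  mem[L0]=98
10. P0: load  L1  bus=[-]  L1: P0=M P1=I P2=I  mem[L1]=65
11. P1: store L1 := 78  bus=[BusRdX,Flush]  L1: P0=I P1=M P2=I  mem[L1]=94
12. P1: load  L1  bus=[-]  L1: P0=I P1=M P2=I  mem[L1]=94
13. P2: store L1 := 10  bus=[BusRdX,Flush]  L1: P0=I P1=I P2=M  mem[L1]=78
14. P0: load  L0  bus=[-]  L0: P0=M P1=I P2=I  mem[L0]=98
15. P2: store L0 := 1  bus=[BusRdX,Flush]  L0: P0=I P1=I P2=M  mem[L0]=75
16. P0: store L0 := 59  bus=[BusRdX,Flush]  L0: P0=M P1=I P2=I  mem[L0]=1
17. P2: load  L1  bus=[-]  L1: P0=I P1=I P2=M  mem[L1]=78
18. P0: load  L1  bus=[BusRd]  L1: P0=S P1=I P2=O  mem[L1]=78
19. P1: store L1 := 60  bus=[BusRdX,Flush]  L1: P0=I P1=M P2=I  mem[L1]=10
20. P1: load  L1  bus=[-]  L1: P0=I P1=M P2=I  mem[L1]=10
21. P0: store L0 := 14  bus=[-]  L0: P0=M P1=I P2=I  mem[L0]=1
22. P0: load  L1  bus=[BusRd]  L1: P0=S P1=O P2=I  mem[L1]=10
23. P0: load  L0  bus=[-]  L0: P0=M P1=I P2=I  mem[L0]=1
24. P0: store L0 := 14  bus=[-]  L0: P0=M P1=I P2=I  mem[L0]=1
25. P1: store L0 := 95  bus=[BusRdX,Flush]  L0: P0=I P1=M P2=I  mem[L0]=14
26. P2: store L1 := 22  bus=[BusRdX,Flush]  L1: P0=I P1=I P2=M  mem[L1]=60
27. P0: load  L0  bus=[BusRd]  L0: P0=S P1=O P2=I  mem[L0]=14
28. P1: load  L1  bus=[BusRd]  L1: P0=I P1=S P2=O  mem[L1]=60
29. P0: store L0 := 40  bus=[BusUpgr,Flush]  L0: P0=M P1=I P2=I  mem[L0]=95

invalidations = 5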